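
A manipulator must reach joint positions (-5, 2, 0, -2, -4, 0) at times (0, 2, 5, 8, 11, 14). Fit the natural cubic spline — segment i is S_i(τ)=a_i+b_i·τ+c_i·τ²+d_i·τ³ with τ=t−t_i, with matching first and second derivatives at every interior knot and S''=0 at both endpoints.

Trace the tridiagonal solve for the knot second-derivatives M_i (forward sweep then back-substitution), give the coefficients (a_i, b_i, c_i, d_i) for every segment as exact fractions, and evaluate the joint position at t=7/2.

  seg 0: a=-5 b=13639/3090 c=0 d=-353/1545
  seg 1: a=2 b=5167/3090 c=-706/515 d=203/1030
  seg 2: a=0 b=-1903/1545 c=83/206 d=-221/3090
  seg 3: a=-2 b=-2303/3090 c=-124/515 d=55/618
  seg 4: a=-4 b=329/1545 c=577/1030 d=-577/9270
S(7/2) = 17213/8240

Δ: Δ0=7/2, Δ1=-2/3, Δ2=-2/3, Δ3=-2/3, Δ4=4/3
row 1: diag=10, rhs=-25; c'=3/10, d'=-5/2
row 2: denom=12−3·3/10=111/10; d'=(0−3·-5/2)/(111/10)=25/37
row 3: denom=12−3·10/37=414/37; d'=(0−3·25/37)/(414/37)=-25/138
row 4: denom=12−3·37/138=515/46; d'=(12−3·-25/138)/(515/46)=577/515
back: M4=577/515
back: M3=-25/138−37/138·577/515=-248/515
back: M2=25/37−10/37·-248/515=83/103
back: M1=-5/2−3/10·83/103=-1412/515
M: M0=0, M1=-1412/515, M2=83/103, M3=-248/515, M4=577/515, M5=0
seg 0: a=-5, c=M0/2=0, d=(M1−M0)/(6·2)=-353/1545, b=Δ0−h0·(2M0+M1)/6=13639/3090
seg 1: a=2, c=M1/2=-706/515, d=(M2−M1)/(6·3)=203/1030, b=Δ1−h1·(2M1+M2)/6=5167/3090
seg 2: a=0, c=M2/2=83/206, d=(M3−M2)/(6·3)=-221/3090, b=Δ2−h2·(2M2+M3)/6=-1903/1545
seg 3: a=-2, c=M3/2=-124/515, d=(M4−M3)/(6·3)=55/618, b=Δ3−h3·(2M3+M4)/6=-2303/3090
seg 4: a=-4, c=M4/2=577/1030, d=(M5−M4)/(6·3)=-577/9270, b=Δ4−h4·(2M4+M5)/6=329/1545
t_q=7/2 → seg 1, τ=3/2; S=2+5167/3090·τ+-706/515·τ²+203/1030·τ³=17213/8240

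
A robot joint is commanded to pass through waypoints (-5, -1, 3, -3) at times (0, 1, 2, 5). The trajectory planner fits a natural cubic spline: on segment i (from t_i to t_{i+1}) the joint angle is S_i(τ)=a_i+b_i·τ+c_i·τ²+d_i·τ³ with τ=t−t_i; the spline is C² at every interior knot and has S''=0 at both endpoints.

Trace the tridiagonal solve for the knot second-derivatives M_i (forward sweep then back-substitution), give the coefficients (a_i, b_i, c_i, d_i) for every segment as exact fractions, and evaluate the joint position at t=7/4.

Δ: Δ0=4, Δ1=4, Δ2=-2
row 1: diag=4, rhs=0; c'=1/4, d'=0
row 2: denom=8−1·1/4=31/4; d'=(-36−1·0)/(31/4)=-144/31
back: M2=-144/31
back: M1=0−1/4·-144/31=36/31
M: M0=0, M1=36/31, M2=-144/31, M3=0
seg 0: a=-5, c=M0/2=0, d=(M1−M0)/(6·1)=6/31, b=Δ0−h0·(2M0+M1)/6=118/31
seg 1: a=-1, c=M1/2=18/31, d=(M2−M1)/(6·1)=-30/31, b=Δ1−h1·(2M1+M2)/6=136/31
seg 2: a=3, c=M2/2=-72/31, d=(M3−M2)/(6·3)=8/31, b=Δ2−h2·(2M2+M3)/6=82/31
t_q=7/4 → seg 1, τ=3/4; S=-1+136/31·τ+18/31·τ²+-30/31·τ³=2191/992

  seg 0: a=-5 b=118/31 c=0 d=6/31
  seg 1: a=-1 b=136/31 c=18/31 d=-30/31
  seg 2: a=3 b=82/31 c=-72/31 d=8/31
S(7/4) = 2191/992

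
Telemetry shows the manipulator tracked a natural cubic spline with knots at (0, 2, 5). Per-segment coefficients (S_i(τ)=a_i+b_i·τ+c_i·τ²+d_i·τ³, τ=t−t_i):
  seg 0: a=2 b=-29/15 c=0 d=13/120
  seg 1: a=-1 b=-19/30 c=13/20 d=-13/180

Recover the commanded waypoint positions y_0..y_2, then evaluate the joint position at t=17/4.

y_0=2 y_1=-1 y_2=1
S(17/4) = 11/256

y_0 = S_0(0) = a_0 = 2
y_1 = S_1(0) = a_1 = -1
y_2 = S_1(3) = 1
t_q=17/4 is in segment 1 (τ=9/4); S_1(τ)=11/256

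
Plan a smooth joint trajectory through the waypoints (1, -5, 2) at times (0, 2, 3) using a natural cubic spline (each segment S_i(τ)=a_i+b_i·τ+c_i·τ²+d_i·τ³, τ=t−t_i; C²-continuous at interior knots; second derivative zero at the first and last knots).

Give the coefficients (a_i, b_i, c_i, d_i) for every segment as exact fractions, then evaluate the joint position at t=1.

Δ: Δ0=-3, Δ1=7
row 1: diag=6, rhs=60; c'=1/6, d'=10
back: M1=10
M: M0=0, M1=10, M2=0
seg 0: a=1, c=M0/2=0, d=(M1−M0)/(6·2)=5/6, b=Δ0−h0·(2M0+M1)/6=-19/3
seg 1: a=-5, c=M1/2=5, d=(M2−M1)/(6·1)=-5/3, b=Δ1−h1·(2M1+M2)/6=11/3
t_q=1 → seg 0, τ=1; S=1+-19/3·τ+0·τ²+5/6·τ³=-9/2

  seg 0: a=1 b=-19/3 c=0 d=5/6
  seg 1: a=-5 b=11/3 c=5 d=-5/3
S(1) = -9/2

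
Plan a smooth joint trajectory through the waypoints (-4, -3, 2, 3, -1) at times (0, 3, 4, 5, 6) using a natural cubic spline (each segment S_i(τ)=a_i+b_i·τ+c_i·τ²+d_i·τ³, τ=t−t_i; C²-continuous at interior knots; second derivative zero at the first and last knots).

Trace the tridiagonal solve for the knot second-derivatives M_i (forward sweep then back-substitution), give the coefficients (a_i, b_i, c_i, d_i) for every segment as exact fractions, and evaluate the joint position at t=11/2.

Δ: Δ0=1/3, Δ1=5, Δ2=1, Δ3=-4
row 1: diag=8, rhs=28; c'=1/8, d'=7/2
row 2: denom=4−1·1/8=31/8; d'=(-24−1·7/2)/(31/8)=-220/31
row 3: denom=4−1·8/31=116/31; d'=(-30−1·-220/31)/(116/31)=-355/58
back: M3=-355/58
back: M2=-220/31−8/31·-355/58=-160/29
back: M1=7/2−1/8·-160/29=243/58
M: M0=0, M1=243/58, M2=-160/29, M3=-355/58, M4=0
seg 0: a=-4, c=M0/2=0, d=(M1−M0)/(6·3)=27/116, b=Δ0−h0·(2M0+M1)/6=-613/348
seg 1: a=-3, c=M1/2=243/116, d=(M2−M1)/(6·1)=-563/348, b=Δ1−h1·(2M1+M2)/6=787/174
seg 2: a=2, c=M2/2=-80/29, d=(M3−M2)/(6·1)=-35/348, b=Δ2−h2·(2M2+M3)/6=1343/348
seg 3: a=3, c=M3/2=-355/116, d=(M4−M3)/(6·1)=355/348, b=Δ3−h3·(2M3+M4)/6=-341/174
t_q=11/2 → seg 3, τ=1/2; S=3+-341/174·τ+-355/116·τ²+355/348·τ³=1283/928

  seg 0: a=-4 b=-613/348 c=0 d=27/116
  seg 1: a=-3 b=787/174 c=243/116 d=-563/348
  seg 2: a=2 b=1343/348 c=-80/29 d=-35/348
  seg 3: a=3 b=-341/174 c=-355/116 d=355/348
S(11/2) = 1283/928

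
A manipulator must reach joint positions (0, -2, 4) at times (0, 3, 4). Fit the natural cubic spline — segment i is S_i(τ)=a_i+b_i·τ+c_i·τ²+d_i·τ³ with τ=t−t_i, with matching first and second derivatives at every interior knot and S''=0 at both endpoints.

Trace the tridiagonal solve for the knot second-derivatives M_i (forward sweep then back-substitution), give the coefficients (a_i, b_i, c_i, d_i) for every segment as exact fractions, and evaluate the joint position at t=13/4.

Δ: Δ0=-2/3, Δ1=6
row 1: diag=8, rhs=40; c'=1/8, d'=5
back: M1=5
M: M0=0, M1=5, M2=0
seg 0: a=0, c=M0/2=0, d=(M1−M0)/(6·3)=5/18, b=Δ0−h0·(2M0+M1)/6=-19/6
seg 1: a=-2, c=M1/2=5/2, d=(M2−M1)/(6·1)=-5/6, b=Δ1−h1·(2M1+M2)/6=13/3
t_q=13/4 → seg 1, τ=1/4; S=-2+13/3·τ+5/2·τ²+-5/6·τ³=-99/128

  seg 0: a=0 b=-19/6 c=0 d=5/18
  seg 1: a=-2 b=13/3 c=5/2 d=-5/6
S(13/4) = -99/128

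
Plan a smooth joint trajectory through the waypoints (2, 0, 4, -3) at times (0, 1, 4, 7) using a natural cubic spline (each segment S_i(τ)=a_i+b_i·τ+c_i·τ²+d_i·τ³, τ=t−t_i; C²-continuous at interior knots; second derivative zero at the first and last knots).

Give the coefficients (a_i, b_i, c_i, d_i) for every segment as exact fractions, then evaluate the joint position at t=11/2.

Δ: Δ0=-2, Δ1=4/3, Δ2=-7/3
row 1: diag=8, rhs=20; c'=3/8, d'=5/2
row 2: denom=12−3·3/8=87/8; d'=(-22−3·5/2)/(87/8)=-236/87
back: M2=-236/87
back: M1=5/2−3/8·-236/87=102/29
M: M0=0, M1=102/29, M2=-236/87, M3=0
seg 0: a=2, c=M0/2=0, d=(M1−M0)/(6·1)=17/29, b=Δ0−h0·(2M0+M1)/6=-75/29
seg 1: a=0, c=M1/2=51/29, d=(M2−M1)/(6·3)=-271/783, b=Δ1−h1·(2M1+M2)/6=-24/29
seg 2: a=4, c=M2/2=-118/87, d=(M3−M2)/(6·3)=118/783, b=Δ2−h2·(2M2+M3)/6=11/29
t_q=11/2 → seg 2, τ=3/2; S=4+11/29·τ+-118/87·τ²+118/783·τ³=235/116

  seg 0: a=2 b=-75/29 c=0 d=17/29
  seg 1: a=0 b=-24/29 c=51/29 d=-271/783
  seg 2: a=4 b=11/29 c=-118/87 d=118/783
S(11/2) = 235/116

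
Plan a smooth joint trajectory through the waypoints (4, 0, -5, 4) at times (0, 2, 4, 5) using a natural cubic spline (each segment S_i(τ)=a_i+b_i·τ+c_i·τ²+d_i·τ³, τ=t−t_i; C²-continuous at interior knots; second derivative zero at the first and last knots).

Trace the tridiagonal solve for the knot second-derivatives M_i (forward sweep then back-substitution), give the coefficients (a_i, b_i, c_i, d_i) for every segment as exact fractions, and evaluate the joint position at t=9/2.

  seg 0: a=4 b=-9/11 c=0 d=-13/44
  seg 1: a=0 b=-48/11 c=-39/22 d=119/88
  seg 2: a=-5 b=105/22 c=279/44 d=-93/44
S(9/2) = -455/352

Δ: Δ0=-2, Δ1=-5/2, Δ2=9
row 1: diag=8, rhs=-3; c'=1/4, d'=-3/8
row 2: denom=6−2·1/4=11/2; d'=(69−2·-3/8)/(11/2)=279/22
back: M2=279/22
back: M1=-3/8−1/4·279/22=-39/11
M: M0=0, M1=-39/11, M2=279/22, M3=0
seg 0: a=4, c=M0/2=0, d=(M1−M0)/(6·2)=-13/44, b=Δ0−h0·(2M0+M1)/6=-9/11
seg 1: a=0, c=M1/2=-39/22, d=(M2−M1)/(6·2)=119/88, b=Δ1−h1·(2M1+M2)/6=-48/11
seg 2: a=-5, c=M2/2=279/44, d=(M3−M2)/(6·1)=-93/44, b=Δ2−h2·(2M2+M3)/6=105/22
t_q=9/2 → seg 2, τ=1/2; S=-5+105/22·τ+279/44·τ²+-93/44·τ³=-455/352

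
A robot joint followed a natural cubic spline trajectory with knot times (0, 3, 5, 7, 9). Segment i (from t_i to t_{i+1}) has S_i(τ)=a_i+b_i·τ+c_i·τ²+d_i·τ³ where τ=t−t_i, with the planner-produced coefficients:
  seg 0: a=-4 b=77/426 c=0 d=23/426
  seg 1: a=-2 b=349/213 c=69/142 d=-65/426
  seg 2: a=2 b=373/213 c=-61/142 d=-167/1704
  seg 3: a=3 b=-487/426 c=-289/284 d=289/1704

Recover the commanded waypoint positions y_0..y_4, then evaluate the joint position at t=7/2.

y_0 = S_0(0) = a_0 = -4
y_1 = S_1(0) = a_1 = -2
y_2 = S_2(0) = a_2 = 2
y_3 = S_3(0) = a_3 = 3
y_4 = S_3(2) = -2
t_q=7/2 is in segment 1 (τ=1/2); S_1(τ)=-1225/1136

y_0=-4 y_1=-2 y_2=2 y_3=3 y_4=-2
S(7/2) = -1225/1136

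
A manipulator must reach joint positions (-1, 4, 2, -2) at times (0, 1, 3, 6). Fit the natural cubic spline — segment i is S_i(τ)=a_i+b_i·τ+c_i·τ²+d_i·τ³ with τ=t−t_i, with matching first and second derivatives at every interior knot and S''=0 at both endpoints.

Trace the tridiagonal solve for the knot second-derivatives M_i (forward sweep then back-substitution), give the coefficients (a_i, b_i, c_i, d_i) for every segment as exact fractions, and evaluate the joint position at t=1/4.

  seg 0: a=-1 b=509/84 c=0 d=-89/84
  seg 1: a=4 b=121/42 c=-89/28 d=13/21
  seg 2: a=2 b=-101/42 c=15/28 d=-5/84
S(1/4) = 893/1792

Δ: Δ0=5, Δ1=-1, Δ2=-4/3
row 1: diag=6, rhs=-36; c'=1/3, d'=-6
row 2: denom=10−2·1/3=28/3; d'=(-2−2·-6)/(28/3)=15/14
back: M2=15/14
back: M1=-6−1/3·15/14=-89/14
M: M0=0, M1=-89/14, M2=15/14, M3=0
seg 0: a=-1, c=M0/2=0, d=(M1−M0)/(6·1)=-89/84, b=Δ0−h0·(2M0+M1)/6=509/84
seg 1: a=4, c=M1/2=-89/28, d=(M2−M1)/(6·2)=13/21, b=Δ1−h1·(2M1+M2)/6=121/42
seg 2: a=2, c=M2/2=15/28, d=(M3−M2)/(6·3)=-5/84, b=Δ2−h2·(2M2+M3)/6=-101/42
t_q=1/4 → seg 0, τ=1/4; S=-1+509/84·τ+0·τ²+-89/84·τ³=893/1792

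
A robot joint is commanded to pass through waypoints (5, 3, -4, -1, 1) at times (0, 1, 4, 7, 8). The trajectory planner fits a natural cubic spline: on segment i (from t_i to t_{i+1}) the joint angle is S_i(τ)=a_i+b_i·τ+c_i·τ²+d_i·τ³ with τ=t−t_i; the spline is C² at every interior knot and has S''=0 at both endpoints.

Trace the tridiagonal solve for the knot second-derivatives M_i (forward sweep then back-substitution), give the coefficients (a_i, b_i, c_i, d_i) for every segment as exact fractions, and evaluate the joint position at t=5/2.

  seg 0: a=5 b=-287/156 c=0 d=-25/156
  seg 1: a=3 b=-181/78 c=-25/52 d=223/1404
  seg 2: a=-4 b=-11/12 c=37/39 d=-145/1404
  seg 3: a=-1 b=155/78 c=1/52 d=-1/156
S(5/2) = -427/416

Δ: Δ0=-2, Δ1=-7/3, Δ2=1, Δ3=2
row 1: diag=8, rhs=-2; c'=3/8, d'=-1/4
row 2: denom=12−3·3/8=87/8; d'=(20−3·-1/4)/(87/8)=166/87
row 3: denom=8−3·8/29=208/29; d'=(6−3·166/87)/(208/29)=1/26
back: M3=1/26
back: M2=166/87−8/29·1/26=74/39
back: M1=-1/4−3/8·74/39=-25/26
M: M0=0, M1=-25/26, M2=74/39, M3=1/26, M4=0
seg 0: a=5, c=M0/2=0, d=(M1−M0)/(6·1)=-25/156, b=Δ0−h0·(2M0+M1)/6=-287/156
seg 1: a=3, c=M1/2=-25/52, d=(M2−M1)/(6·3)=223/1404, b=Δ1−h1·(2M1+M2)/6=-181/78
seg 2: a=-4, c=M2/2=37/39, d=(M3−M2)/(6·3)=-145/1404, b=Δ2−h2·(2M2+M3)/6=-11/12
seg 3: a=-1, c=M3/2=1/52, d=(M4−M3)/(6·1)=-1/156, b=Δ3−h3·(2M3+M4)/6=155/78
t_q=5/2 → seg 1, τ=3/2; S=3+-181/78·τ+-25/52·τ²+223/1404·τ³=-427/416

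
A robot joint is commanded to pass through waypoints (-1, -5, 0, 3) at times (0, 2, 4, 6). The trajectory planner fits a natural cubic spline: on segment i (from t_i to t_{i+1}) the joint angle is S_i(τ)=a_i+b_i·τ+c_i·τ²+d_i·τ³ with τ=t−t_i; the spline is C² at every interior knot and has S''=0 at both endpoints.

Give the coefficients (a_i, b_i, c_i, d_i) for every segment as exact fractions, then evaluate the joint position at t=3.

Δ: Δ0=-2, Δ1=5/2, Δ2=3/2
row 1: diag=8, rhs=27; c'=1/4, d'=27/8
row 2: denom=8−2·1/4=15/2; d'=(-6−2·27/8)/(15/2)=-17/10
back: M2=-17/10
back: M1=27/8−1/4·-17/10=19/5
M: M0=0, M1=19/5, M2=-17/10, M3=0
seg 0: a=-1, c=M0/2=0, d=(M1−M0)/(6·2)=19/60, b=Δ0−h0·(2M0+M1)/6=-49/15
seg 1: a=-5, c=M1/2=19/10, d=(M2−M1)/(6·2)=-11/24, b=Δ1−h1·(2M1+M2)/6=8/15
seg 2: a=0, c=M2/2=-17/20, d=(M3−M2)/(6·2)=17/120, b=Δ2−h2·(2M2+M3)/6=79/30
t_q=3 → seg 1, τ=1; S=-5+8/15·τ+19/10·τ²+-11/24·τ³=-121/40

  seg 0: a=-1 b=-49/15 c=0 d=19/60
  seg 1: a=-5 b=8/15 c=19/10 d=-11/24
  seg 2: a=0 b=79/30 c=-17/20 d=17/120
S(3) = -121/40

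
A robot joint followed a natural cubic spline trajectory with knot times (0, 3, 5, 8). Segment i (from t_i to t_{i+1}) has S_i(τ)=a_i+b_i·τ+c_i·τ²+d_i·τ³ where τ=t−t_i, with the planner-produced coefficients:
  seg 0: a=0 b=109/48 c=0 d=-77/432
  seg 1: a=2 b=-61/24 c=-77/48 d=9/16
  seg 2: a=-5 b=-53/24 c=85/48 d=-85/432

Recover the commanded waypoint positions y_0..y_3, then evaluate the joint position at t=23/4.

y_0=0 y_1=2 y_2=-5 y_3=-1
S(23/4) = -5881/1024

y_0 = S_0(0) = a_0 = 0
y_1 = S_1(0) = a_1 = 2
y_2 = S_2(0) = a_2 = -5
y_3 = S_2(3) = -1
t_q=23/4 is in segment 2 (τ=3/4); S_2(τ)=-5881/1024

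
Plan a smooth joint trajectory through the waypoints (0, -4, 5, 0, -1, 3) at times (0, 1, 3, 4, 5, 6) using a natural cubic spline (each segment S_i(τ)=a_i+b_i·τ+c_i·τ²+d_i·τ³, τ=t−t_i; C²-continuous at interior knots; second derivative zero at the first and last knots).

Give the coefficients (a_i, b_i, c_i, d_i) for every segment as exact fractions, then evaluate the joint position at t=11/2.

Δ: Δ0=-4, Δ1=9/2, Δ2=-5, Δ3=-1, Δ4=4
row 1: diag=6, rhs=51; c'=1/3, d'=17/2
row 2: denom=6−2·1/3=16/3; d'=(-57−2·17/2)/(16/3)=-111/8
row 3: denom=4−1·3/16=61/16; d'=(24−1·-111/8)/(61/16)=606/61
row 4: denom=4−1·16/61=228/61; d'=(30−1·606/61)/(228/61)=102/19
back: M4=102/19
back: M3=606/61−16/61·102/19=162/19
back: M2=-111/8−3/16·162/19=-294/19
back: M1=17/2−1/3·-294/19=519/38
M: M0=0, M1=519/38, M2=-294/19, M3=162/19, M4=102/19, M5=0
seg 0: a=0, c=M0/2=0, d=(M1−M0)/(6·1)=173/76, b=Δ0−h0·(2M0+M1)/6=-477/76
seg 1: a=-4, c=M1/2=519/76, d=(M2−M1)/(6·2)=-369/152, b=Δ1−h1·(2M1+M2)/6=21/38
seg 2: a=5, c=M2/2=-147/19, d=(M3−M2)/(6·1)=4, b=Δ2−h2·(2M2+M3)/6=-24/19
seg 3: a=0, c=M3/2=81/19, d=(M4−M3)/(6·1)=-10/19, b=Δ3−h3·(2M3+M4)/6=-90/19
seg 4: a=-1, c=M4/2=51/19, d=(M5−M4)/(6·1)=-17/19, b=Δ4−h4·(2M4+M5)/6=42/19
t_q=11/2 → seg 4, τ=1/2; S=-1+42/19·τ+51/19·τ²+-17/19·τ³=101/152

  seg 0: a=0 b=-477/76 c=0 d=173/76
  seg 1: a=-4 b=21/38 c=519/76 d=-369/152
  seg 2: a=5 b=-24/19 c=-147/19 d=4
  seg 3: a=0 b=-90/19 c=81/19 d=-10/19
  seg 4: a=-1 b=42/19 c=51/19 d=-17/19
S(11/2) = 101/152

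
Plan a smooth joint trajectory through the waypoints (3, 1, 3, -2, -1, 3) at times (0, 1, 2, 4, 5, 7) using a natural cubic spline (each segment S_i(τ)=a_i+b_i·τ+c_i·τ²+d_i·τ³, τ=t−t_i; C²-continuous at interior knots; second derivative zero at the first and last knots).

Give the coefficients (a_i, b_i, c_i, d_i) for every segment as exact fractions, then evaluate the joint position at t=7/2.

  seg 0: a=3 b=-4719/1418 c=0 d=1883/1418
  seg 1: a=1 b=465/709 c=5649/1418 d=-3743/1418
  seg 2: a=3 b=999/1418 c=-2790/709 d=827/709
  seg 3: a=-2 b=-1473/1418 c=2172/709 d=-1453/1418
  seg 4: a=-1 b=1428/709 c=-15/1418 d=5/2836
S(7/2) = -4881/5672

Δ: Δ0=-2, Δ1=2, Δ2=-5/2, Δ3=1, Δ4=2
row 1: diag=4, rhs=24; c'=1/4, d'=6
row 2: denom=6−1·1/4=23/4; d'=(-27−1·6)/(23/4)=-132/23
row 3: denom=6−2·8/23=122/23; d'=(21−2·-132/23)/(122/23)=747/122
row 4: denom=6−1·23/122=709/122; d'=(6−1·747/122)/(709/122)=-15/709
back: M4=-15/709
back: M3=747/122−23/122·-15/709=4344/709
back: M2=-132/23−8/23·4344/709=-5580/709
back: M1=6−1/4·-5580/709=5649/709
M: M0=0, M1=5649/709, M2=-5580/709, M3=4344/709, M4=-15/709, M5=0
seg 0: a=3, c=M0/2=0, d=(M1−M0)/(6·1)=1883/1418, b=Δ0−h0·(2M0+M1)/6=-4719/1418
seg 1: a=1, c=M1/2=5649/1418, d=(M2−M1)/(6·1)=-3743/1418, b=Δ1−h1·(2M1+M2)/6=465/709
seg 2: a=3, c=M2/2=-2790/709, d=(M3−M2)/(6·2)=827/709, b=Δ2−h2·(2M2+M3)/6=999/1418
seg 3: a=-2, c=M3/2=2172/709, d=(M4−M3)/(6·1)=-1453/1418, b=Δ3−h3·(2M3+M4)/6=-1473/1418
seg 4: a=-1, c=M4/2=-15/1418, d=(M5−M4)/(6·2)=5/2836, b=Δ4−h4·(2M4+M5)/6=1428/709
t_q=7/2 → seg 2, τ=3/2; S=3+999/1418·τ+-2790/709·τ²+827/709·τ³=-4881/5672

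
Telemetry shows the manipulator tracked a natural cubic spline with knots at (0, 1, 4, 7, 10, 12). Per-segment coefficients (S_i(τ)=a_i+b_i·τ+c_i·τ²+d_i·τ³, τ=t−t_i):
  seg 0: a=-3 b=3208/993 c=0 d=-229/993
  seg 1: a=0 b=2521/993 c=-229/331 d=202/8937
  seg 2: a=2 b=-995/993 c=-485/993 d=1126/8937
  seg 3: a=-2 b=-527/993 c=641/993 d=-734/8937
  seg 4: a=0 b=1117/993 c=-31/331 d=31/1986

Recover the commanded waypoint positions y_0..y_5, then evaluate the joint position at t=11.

y_0 = S_0(0) = a_0 = -3
y_1 = S_1(0) = a_1 = 0
y_2 = S_2(0) = a_2 = 2
y_3 = S_3(0) = a_3 = -2
y_4 = S_4(0) = a_4 = 0
y_5 = S_4(2) = 2
t_q=11 is in segment 4 (τ=1); S_4(τ)=693/662

y_0=-3 y_1=0 y_2=2 y_3=-2 y_4=0 y_5=2
S(11) = 693/662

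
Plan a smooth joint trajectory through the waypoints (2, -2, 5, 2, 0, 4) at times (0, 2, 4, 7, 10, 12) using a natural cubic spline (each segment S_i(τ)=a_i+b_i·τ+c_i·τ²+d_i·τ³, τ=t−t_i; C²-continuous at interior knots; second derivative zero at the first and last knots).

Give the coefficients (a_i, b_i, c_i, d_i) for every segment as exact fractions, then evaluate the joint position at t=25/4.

Δ: Δ0=-2, Δ1=7/2, Δ2=-1, Δ3=-2/3, Δ4=2
row 1: diag=8, rhs=33; c'=1/4, d'=33/8
row 2: denom=10−2·1/4=19/2; d'=(-27−2·33/8)/(19/2)=-141/38
row 3: denom=12−3·6/19=210/19; d'=(2−3·-141/38)/(210/19)=499/420
row 4: denom=10−3·19/70=643/70; d'=(16−3·499/420)/(643/70)=1741/1286
back: M4=1741/1286
back: M3=499/420−19/70·1741/1286=1583/1929
back: M2=-141/38−6/19·1583/1929=-5105/1286
back: M1=33/8−1/4·-5105/1286=6581/1286
M: M0=0, M1=6581/1286, M2=-5105/1286, M3=1583/1929, M4=1741/1286, M5=0
seg 0: a=2, c=M0/2=0, d=(M1−M0)/(6·2)=6581/15432, b=Δ0−h0·(2M0+M1)/6=-14297/3858
seg 1: a=-2, c=M1/2=6581/2572, d=(M2−M1)/(6·2)=-5843/7716, b=Δ1−h1·(2M1+M2)/6=2723/1929
seg 2: a=5, c=M2/2=-5105/2572, d=(M3−M2)/(6·3)=18481/69444, b=Δ2−h2·(2M2+M3)/6=4937/1929
seg 3: a=2, c=M3/2=1583/3858, d=(M4−M3)/(6·3)=2057/69444, b=Δ3−h3·(2M3+M4)/6=-16699/7716
seg 4: a=0, c=M4/2=1741/2572, d=(M5−M4)/(6·2)=-1741/15432, b=Δ4−h4·(2M4+M5)/6=2117/1929
t_q=25/4 → seg 2, τ=9/4; S=5+4937/1929·τ+-5105/2572·τ²+18481/69444·τ³=615911/164608

  seg 0: a=2 b=-14297/3858 c=0 d=6581/15432
  seg 1: a=-2 b=2723/1929 c=6581/2572 d=-5843/7716
  seg 2: a=5 b=4937/1929 c=-5105/2572 d=18481/69444
  seg 3: a=2 b=-16699/7716 c=1583/3858 d=2057/69444
  seg 4: a=0 b=2117/1929 c=1741/2572 d=-1741/15432
S(25/4) = 615911/164608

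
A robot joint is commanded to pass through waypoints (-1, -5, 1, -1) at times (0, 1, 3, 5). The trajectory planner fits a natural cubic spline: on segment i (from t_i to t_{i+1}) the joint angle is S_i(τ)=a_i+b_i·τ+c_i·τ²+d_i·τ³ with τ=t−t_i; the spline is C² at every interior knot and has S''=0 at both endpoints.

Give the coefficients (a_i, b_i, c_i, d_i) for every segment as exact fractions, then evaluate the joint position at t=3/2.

Δ: Δ0=-4, Δ1=3, Δ2=-1
row 1: diag=6, rhs=42; c'=1/3, d'=7
row 2: denom=8−2·1/3=22/3; d'=(-24−2·7)/(22/3)=-57/11
back: M2=-57/11
back: M1=7−1/3·-57/11=96/11
M: M0=0, M1=96/11, M2=-57/11, M3=0
seg 0: a=-1, c=M0/2=0, d=(M1−M0)/(6·1)=16/11, b=Δ0−h0·(2M0+M1)/6=-60/11
seg 1: a=-5, c=M1/2=48/11, d=(M2−M1)/(6·2)=-51/44, b=Δ1−h1·(2M1+M2)/6=-12/11
seg 2: a=1, c=M2/2=-57/22, d=(M3−M2)/(6·2)=19/44, b=Δ2−h2·(2M2+M3)/6=27/11
t_q=3/2 → seg 1, τ=1/2; S=-5+-12/11·τ+48/11·τ²+-51/44·τ³=-1619/352

  seg 0: a=-1 b=-60/11 c=0 d=16/11
  seg 1: a=-5 b=-12/11 c=48/11 d=-51/44
  seg 2: a=1 b=27/11 c=-57/22 d=19/44
S(3/2) = -1619/352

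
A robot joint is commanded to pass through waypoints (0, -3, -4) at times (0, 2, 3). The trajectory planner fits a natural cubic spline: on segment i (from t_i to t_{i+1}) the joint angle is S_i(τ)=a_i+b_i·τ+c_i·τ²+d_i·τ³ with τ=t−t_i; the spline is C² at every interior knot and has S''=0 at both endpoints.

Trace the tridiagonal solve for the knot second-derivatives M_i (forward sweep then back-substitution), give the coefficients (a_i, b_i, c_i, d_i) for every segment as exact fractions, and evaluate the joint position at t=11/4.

Δ: Δ0=-3/2, Δ1=-1
row 1: diag=6, rhs=3; c'=1/6, d'=1/2
back: M1=1/2
M: M0=0, M1=1/2, M2=0
seg 0: a=0, c=M0/2=0, d=(M1−M0)/(6·2)=1/24, b=Δ0−h0·(2M0+M1)/6=-5/3
seg 1: a=-3, c=M1/2=1/4, d=(M2−M1)/(6·1)=-1/12, b=Δ1−h1·(2M1+M2)/6=-7/6
t_q=11/4 → seg 1, τ=3/4; S=-3+-7/6·τ+1/4·τ²+-1/12·τ³=-965/256

  seg 0: a=0 b=-5/3 c=0 d=1/24
  seg 1: a=-3 b=-7/6 c=1/4 d=-1/12
S(11/4) = -965/256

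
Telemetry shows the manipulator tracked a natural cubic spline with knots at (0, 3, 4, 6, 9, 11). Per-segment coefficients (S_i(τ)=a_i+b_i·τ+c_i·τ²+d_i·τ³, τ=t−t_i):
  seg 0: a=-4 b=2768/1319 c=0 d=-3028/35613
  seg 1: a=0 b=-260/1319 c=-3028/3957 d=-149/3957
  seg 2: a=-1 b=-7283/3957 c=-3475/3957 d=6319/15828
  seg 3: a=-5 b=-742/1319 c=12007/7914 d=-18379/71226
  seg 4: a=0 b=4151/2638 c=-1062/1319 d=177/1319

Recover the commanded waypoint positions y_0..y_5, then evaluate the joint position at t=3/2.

y_0 = S_0(0) = a_0 = -4
y_1 = S_1(0) = a_1 = 0
y_2 = S_2(0) = a_2 = -1
y_3 = S_3(0) = a_3 = -5
y_4 = S_4(0) = a_4 = 0
y_5 = S_4(2) = 1
t_q=3/2 is in segment 0 (τ=3/2); S_0(τ)=-3005/2638

y_0=-4 y_1=0 y_2=-1 y_3=-5 y_4=0 y_5=1
S(3/2) = -3005/2638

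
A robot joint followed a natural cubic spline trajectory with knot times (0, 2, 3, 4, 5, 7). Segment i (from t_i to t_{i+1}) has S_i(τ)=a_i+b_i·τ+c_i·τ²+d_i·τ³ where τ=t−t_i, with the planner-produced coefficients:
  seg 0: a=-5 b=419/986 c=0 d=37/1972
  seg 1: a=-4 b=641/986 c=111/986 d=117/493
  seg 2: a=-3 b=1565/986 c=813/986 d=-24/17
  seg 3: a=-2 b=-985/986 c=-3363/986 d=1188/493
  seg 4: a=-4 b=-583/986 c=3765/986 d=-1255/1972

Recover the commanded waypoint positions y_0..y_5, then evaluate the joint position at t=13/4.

y_0=-5 y_1=-4 y_2=-3 y_3=-2 y_4=-4 y_5=5
S(13/4) = -40603/15776

y_0 = S_0(0) = a_0 = -5
y_1 = S_1(0) = a_1 = -4
y_2 = S_2(0) = a_2 = -3
y_3 = S_3(0) = a_3 = -2
y_4 = S_4(0) = a_4 = -4
y_5 = S_4(2) = 5
t_q=13/4 is in segment 2 (τ=1/4); S_2(τ)=-40603/15776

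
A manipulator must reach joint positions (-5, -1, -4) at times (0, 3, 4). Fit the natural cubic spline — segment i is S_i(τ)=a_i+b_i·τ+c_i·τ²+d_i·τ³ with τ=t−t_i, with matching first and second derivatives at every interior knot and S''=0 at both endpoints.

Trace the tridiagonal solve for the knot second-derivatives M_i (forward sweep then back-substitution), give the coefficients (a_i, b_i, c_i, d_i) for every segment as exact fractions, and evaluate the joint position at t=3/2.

  seg 0: a=-5 b=71/24 c=0 d=-13/72
  seg 1: a=-1 b=-23/12 c=-13/8 d=13/24
S(3/2) = -75/64

Δ: Δ0=4/3, Δ1=-3
row 1: diag=8, rhs=-26; c'=1/8, d'=-13/4
back: M1=-13/4
M: M0=0, M1=-13/4, M2=0
seg 0: a=-5, c=M0/2=0, d=(M1−M0)/(6·3)=-13/72, b=Δ0−h0·(2M0+M1)/6=71/24
seg 1: a=-1, c=M1/2=-13/8, d=(M2−M1)/(6·1)=13/24, b=Δ1−h1·(2M1+M2)/6=-23/12
t_q=3/2 → seg 0, τ=3/2; S=-5+71/24·τ+0·τ²+-13/72·τ³=-75/64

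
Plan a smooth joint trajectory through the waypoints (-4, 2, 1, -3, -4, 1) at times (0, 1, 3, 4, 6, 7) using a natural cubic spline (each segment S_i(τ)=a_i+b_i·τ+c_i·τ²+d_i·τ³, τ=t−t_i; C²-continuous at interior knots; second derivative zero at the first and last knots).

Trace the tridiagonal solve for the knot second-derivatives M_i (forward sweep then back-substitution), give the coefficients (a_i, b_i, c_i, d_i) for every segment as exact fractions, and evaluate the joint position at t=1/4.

  seg 0: a=-4 b=6893/988 c=0 d=-965/988
  seg 1: a=2 b=1999/494 c=-2895/988 d=649/1976
  seg 2: a=1 b=-922/247 c=-237/247 d=9/13
  seg 3: a=-3 b=-883/247 c=276/247 d=415/1976
  seg 4: a=-4 b=1687/494 c=2349/988 d=-783/988
S(1/4) = -143605/63232

Δ: Δ0=6, Δ1=-1/2, Δ2=-4, Δ3=-1/2, Δ4=5
row 1: diag=6, rhs=-39; c'=1/3, d'=-13/2
row 2: denom=6−2·1/3=16/3; d'=(-21−2·-13/2)/(16/3)=-3/2
row 3: denom=6−1·3/16=93/16; d'=(21−1·-3/2)/(93/16)=120/31
row 4: denom=6−2·32/93=494/93; d'=(33−2·120/31)/(494/93)=2349/494
back: M4=2349/494
back: M3=120/31−32/93·2349/494=552/247
back: M2=-3/2−3/16·552/247=-474/247
back: M1=-13/2−1/3·-474/247=-2895/494
M: M0=0, M1=-2895/494, M2=-474/247, M3=552/247, M4=2349/494, M5=0
seg 0: a=-4, c=M0/2=0, d=(M1−M0)/(6·1)=-965/988, b=Δ0−h0·(2M0+M1)/6=6893/988
seg 1: a=2, c=M1/2=-2895/988, d=(M2−M1)/(6·2)=649/1976, b=Δ1−h1·(2M1+M2)/6=1999/494
seg 2: a=1, c=M2/2=-237/247, d=(M3−M2)/(6·1)=9/13, b=Δ2−h2·(2M2+M3)/6=-922/247
seg 3: a=-3, c=M3/2=276/247, d=(M4−M3)/(6·2)=415/1976, b=Δ3−h3·(2M3+M4)/6=-883/247
seg 4: a=-4, c=M4/2=2349/988, d=(M5−M4)/(6·1)=-783/988, b=Δ4−h4·(2M4+M5)/6=1687/494
t_q=1/4 → seg 0, τ=1/4; S=-4+6893/988·τ+0·τ²+-965/988·τ³=-143605/63232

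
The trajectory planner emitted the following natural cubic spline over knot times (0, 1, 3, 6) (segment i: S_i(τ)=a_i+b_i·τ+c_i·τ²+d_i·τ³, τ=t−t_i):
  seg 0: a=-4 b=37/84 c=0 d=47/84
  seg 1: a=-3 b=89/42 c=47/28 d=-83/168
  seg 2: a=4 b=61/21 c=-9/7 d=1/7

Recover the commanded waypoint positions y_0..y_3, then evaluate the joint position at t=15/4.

y_0 = S_0(0) = a_0 = -4
y_1 = S_1(0) = a_1 = -3
y_2 = S_2(0) = a_2 = 4
y_3 = S_2(3) = 5
t_q=15/4 is in segment 2 (τ=3/4); S_2(τ)=353/64

y_0=-4 y_1=-3 y_2=4 y_3=5
S(15/4) = 353/64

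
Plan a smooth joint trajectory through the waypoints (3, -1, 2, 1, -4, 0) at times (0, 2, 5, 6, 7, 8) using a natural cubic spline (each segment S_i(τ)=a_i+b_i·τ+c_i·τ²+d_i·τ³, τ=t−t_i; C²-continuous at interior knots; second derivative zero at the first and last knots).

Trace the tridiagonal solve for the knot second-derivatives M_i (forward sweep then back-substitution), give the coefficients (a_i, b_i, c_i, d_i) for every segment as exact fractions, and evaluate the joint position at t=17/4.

Δ: Δ0=-2, Δ1=1, Δ2=-1, Δ3=-5, Δ4=4
row 1: diag=10, rhs=18; c'=3/10, d'=9/5
row 2: denom=8−3·3/10=71/10; d'=(-12−3·9/5)/(71/10)=-174/71
row 3: denom=4−1·10/71=274/71; d'=(-24−1·-174/71)/(274/71)=-765/137
row 4: denom=4−1·71/274=1025/274; d'=(54−1·-765/137)/(1025/274)=16326/1025
back: M4=16326/1025
back: M3=-765/137−71/274·16326/1025=-9954/1025
back: M2=-174/71−10/71·-9954/1025=-222/205
back: M1=9/5−3/10·-222/205=2178/1025
M: M0=0, M1=2178/1025, M2=-222/205, M3=-9954/1025, M4=16326/1025, M5=0
seg 0: a=3, c=M0/2=0, d=(M1−M0)/(6·2)=363/2050, b=Δ0−h0·(2M0+M1)/6=-2776/1025
seg 1: a=-1, c=M1/2=1089/1025, d=(M2−M1)/(6·3)=-548/3075, b=Δ1−h1·(2M1+M2)/6=-598/1025
seg 2: a=2, c=M2/2=-111/205, d=(M3−M2)/(6·1)=-1474/1025, b=Δ2−h2·(2M2+M3)/6=1004/1025
seg 3: a=1, c=M3/2=-4977/1025, d=(M4−M3)/(6·1)=876/205, b=Δ3−h3·(2M3+M4)/6=-4528/1025
seg 4: a=-4, c=M4/2=8163/1025, d=(M5−M4)/(6·1)=-2721/1025, b=Δ4−h4·(2M4+M5)/6=-1342/1025
t_q=17/4 → seg 1, τ=9/4; S=-1+-598/1025·τ+1089/1025·τ²+-548/3075·τ³=1699/1640

  seg 0: a=3 b=-2776/1025 c=0 d=363/2050
  seg 1: a=-1 b=-598/1025 c=1089/1025 d=-548/3075
  seg 2: a=2 b=1004/1025 c=-111/205 d=-1474/1025
  seg 3: a=1 b=-4528/1025 c=-4977/1025 d=876/205
  seg 4: a=-4 b=-1342/1025 c=8163/1025 d=-2721/1025
S(17/4) = 1699/1640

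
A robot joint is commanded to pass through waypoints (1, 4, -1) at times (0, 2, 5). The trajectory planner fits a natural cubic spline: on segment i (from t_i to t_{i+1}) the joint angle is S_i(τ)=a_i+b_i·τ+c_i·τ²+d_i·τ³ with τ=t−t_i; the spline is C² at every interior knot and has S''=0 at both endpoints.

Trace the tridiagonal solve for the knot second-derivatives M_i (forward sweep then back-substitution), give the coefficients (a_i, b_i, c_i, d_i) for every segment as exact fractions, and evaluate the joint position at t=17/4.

  seg 0: a=1 b=32/15 c=0 d=-19/120
  seg 1: a=4 b=7/30 c=-19/20 d=19/180
S(17/4) = 235/256

Δ: Δ0=3/2, Δ1=-5/3
row 1: diag=10, rhs=-19; c'=3/10, d'=-19/10
back: M1=-19/10
M: M0=0, M1=-19/10, M2=0
seg 0: a=1, c=M0/2=0, d=(M1−M0)/(6·2)=-19/120, b=Δ0−h0·(2M0+M1)/6=32/15
seg 1: a=4, c=M1/2=-19/20, d=(M2−M1)/(6·3)=19/180, b=Δ1−h1·(2M1+M2)/6=7/30
t_q=17/4 → seg 1, τ=9/4; S=4+7/30·τ+-19/20·τ²+19/180·τ³=235/256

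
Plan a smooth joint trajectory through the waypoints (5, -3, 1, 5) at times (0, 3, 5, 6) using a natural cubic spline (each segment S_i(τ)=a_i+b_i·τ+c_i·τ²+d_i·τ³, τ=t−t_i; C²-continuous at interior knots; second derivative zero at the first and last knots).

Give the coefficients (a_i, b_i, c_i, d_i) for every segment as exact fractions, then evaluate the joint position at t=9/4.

Δ: Δ0=-8/3, Δ1=2, Δ2=4
row 1: diag=10, rhs=28; c'=1/5, d'=14/5
row 2: denom=6−2·1/5=28/5; d'=(12−2·14/5)/(28/5)=8/7
back: M2=8/7
back: M1=14/5−1/5·8/7=18/7
M: M0=0, M1=18/7, M2=8/7, M3=0
seg 0: a=5, c=M0/2=0, d=(M1−M0)/(6·3)=1/7, b=Δ0−h0·(2M0+M1)/6=-83/21
seg 1: a=-3, c=M1/2=9/7, d=(M2−M1)/(6·2)=-5/42, b=Δ1−h1·(2M1+M2)/6=-2/21
seg 2: a=1, c=M2/2=4/7, d=(M3−M2)/(6·1)=-4/21, b=Δ2−h2·(2M2+M3)/6=76/21
t_q=9/4 → seg 0, τ=9/4; S=5+-83/21·τ+0·τ²+1/7·τ³=-145/64

  seg 0: a=5 b=-83/21 c=0 d=1/7
  seg 1: a=-3 b=-2/21 c=9/7 d=-5/42
  seg 2: a=1 b=76/21 c=4/7 d=-4/21
S(9/4) = -145/64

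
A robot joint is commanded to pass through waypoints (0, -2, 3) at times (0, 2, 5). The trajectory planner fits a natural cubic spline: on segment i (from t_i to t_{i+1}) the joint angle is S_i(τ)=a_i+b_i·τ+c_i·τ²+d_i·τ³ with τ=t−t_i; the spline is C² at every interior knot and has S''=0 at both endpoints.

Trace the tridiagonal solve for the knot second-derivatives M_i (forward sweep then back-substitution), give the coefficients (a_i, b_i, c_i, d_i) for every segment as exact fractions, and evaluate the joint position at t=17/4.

  seg 0: a=0 b=-23/15 c=0 d=2/15
  seg 1: a=-2 b=1/15 c=4/5 d=-4/45
S(17/4) = 19/16

Δ: Δ0=-1, Δ1=5/3
row 1: diag=10, rhs=16; c'=3/10, d'=8/5
back: M1=8/5
M: M0=0, M1=8/5, M2=0
seg 0: a=0, c=M0/2=0, d=(M1−M0)/(6·2)=2/15, b=Δ0−h0·(2M0+M1)/6=-23/15
seg 1: a=-2, c=M1/2=4/5, d=(M2−M1)/(6·3)=-4/45, b=Δ1−h1·(2M1+M2)/6=1/15
t_q=17/4 → seg 1, τ=9/4; S=-2+1/15·τ+4/5·τ²+-4/45·τ³=19/16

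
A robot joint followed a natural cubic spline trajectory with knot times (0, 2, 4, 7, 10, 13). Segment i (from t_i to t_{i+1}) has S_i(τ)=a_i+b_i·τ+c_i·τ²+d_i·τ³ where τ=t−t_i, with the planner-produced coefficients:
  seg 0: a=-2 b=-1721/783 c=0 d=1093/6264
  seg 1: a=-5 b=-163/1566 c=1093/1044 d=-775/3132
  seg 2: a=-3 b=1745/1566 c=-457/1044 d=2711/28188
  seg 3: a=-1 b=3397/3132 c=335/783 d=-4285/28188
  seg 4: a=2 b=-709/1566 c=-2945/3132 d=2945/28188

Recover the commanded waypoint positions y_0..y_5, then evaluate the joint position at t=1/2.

y_0=-2 y_1=-5 y_2=-3 y_3=-1 y_4=2 y_5=-5
S(1/2) = -51401/16704

y_0 = S_0(0) = a_0 = -2
y_1 = S_1(0) = a_1 = -5
y_2 = S_2(0) = a_2 = -3
y_3 = S_3(0) = a_3 = -1
y_4 = S_4(0) = a_4 = 2
y_5 = S_4(3) = -5
t_q=1/2 is in segment 0 (τ=1/2); S_0(τ)=-51401/16704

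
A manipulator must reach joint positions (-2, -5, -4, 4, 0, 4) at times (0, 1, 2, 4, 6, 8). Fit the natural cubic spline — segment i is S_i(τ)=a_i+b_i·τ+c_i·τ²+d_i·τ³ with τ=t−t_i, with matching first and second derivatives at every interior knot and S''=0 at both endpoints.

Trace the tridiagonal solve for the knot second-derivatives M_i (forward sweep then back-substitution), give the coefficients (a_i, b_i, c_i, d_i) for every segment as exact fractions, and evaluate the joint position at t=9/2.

Δ: Δ0=-3, Δ1=1, Δ2=4, Δ3=-2, Δ4=2
row 1: diag=4, rhs=24; c'=1/4, d'=6
row 2: denom=6−1·1/4=23/4; d'=(18−1·6)/(23/4)=48/23
row 3: denom=8−2·8/23=168/23; d'=(-36−2·48/23)/(168/23)=-11/2
row 4: denom=8−2·23/84=313/42; d'=(24−2·-11/2)/(313/42)=1470/313
back: M4=1470/313
back: M3=-11/2−23/84·1470/313=-2124/313
back: M2=48/23−8/23·-2124/313=1392/313
back: M1=6−1/4·1392/313=1530/313
M: M0=0, M1=1530/313, M2=1392/313, M3=-2124/313, M4=1470/313, M5=0
seg 0: a=-2, c=M0/2=0, d=(M1−M0)/(6·1)=255/313, b=Δ0−h0·(2M0+M1)/6=-1194/313
seg 1: a=-5, c=M1/2=765/313, d=(M2−M1)/(6·1)=-23/313, b=Δ1−h1·(2M1+M2)/6=-429/313
seg 2: a=-4, c=M2/2=696/313, d=(M3−M2)/(6·2)=-293/313, b=Δ2−h2·(2M2+M3)/6=1032/313
seg 3: a=4, c=M3/2=-1062/313, d=(M4−M3)/(6·2)=599/626, b=Δ3−h3·(2M3+M4)/6=300/313
seg 4: a=0, c=M4/2=735/313, d=(M5−M4)/(6·2)=-245/626, b=Δ4−h4·(2M4+M5)/6=-354/313
t_q=9/2 → seg 3, τ=1/2; S=4+300/313·τ+-1062/313·τ²+599/626·τ³=18783/5008

  seg 0: a=-2 b=-1194/313 c=0 d=255/313
  seg 1: a=-5 b=-429/313 c=765/313 d=-23/313
  seg 2: a=-4 b=1032/313 c=696/313 d=-293/313
  seg 3: a=4 b=300/313 c=-1062/313 d=599/626
  seg 4: a=0 b=-354/313 c=735/313 d=-245/626
S(9/2) = 18783/5008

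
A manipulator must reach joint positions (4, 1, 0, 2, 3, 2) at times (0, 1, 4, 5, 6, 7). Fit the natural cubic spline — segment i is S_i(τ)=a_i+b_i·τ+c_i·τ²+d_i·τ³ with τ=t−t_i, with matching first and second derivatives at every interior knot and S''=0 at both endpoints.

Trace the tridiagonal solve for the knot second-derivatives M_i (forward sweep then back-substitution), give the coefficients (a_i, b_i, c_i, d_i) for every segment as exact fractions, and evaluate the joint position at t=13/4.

Δ: Δ0=-3, Δ1=-1/3, Δ2=2, Δ3=1, Δ4=-1
row 1: diag=8, rhs=16; c'=3/8, d'=2
row 2: denom=8−3·3/8=55/8; d'=(14−3·2)/(55/8)=64/55
row 3: denom=4−1·8/55=212/55; d'=(-6−1·64/55)/(212/55)=-197/106
row 4: denom=4−1·55/212=793/212; d'=(-12−1·-197/106)/(793/212)=-2150/793
back: M4=-2150/793
back: M3=-197/106−55/212·-2150/793=-916/793
back: M2=64/55−8/55·-916/793=1056/793
back: M1=2−3/8·1056/793=1190/793
M: M0=0, M1=1190/793, M2=1056/793, M3=-916/793, M4=-2150/793, M5=0
seg 0: a=4, c=M0/2=0, d=(M1−M0)/(6·1)=595/2379, b=Δ0−h0·(2M0+M1)/6=-7732/2379
seg 1: a=1, c=M1/2=595/793, d=(M2−M1)/(6·3)=-67/7137, b=Δ1−h1·(2M1+M2)/6=-5947/2379
seg 2: a=0, c=M2/2=528/793, d=(M3−M2)/(6·1)=-986/2379, b=Δ2−h2·(2M2+M3)/6=320/183
seg 3: a=2, c=M3/2=-458/793, d=(M4−M3)/(6·1)=-617/2379, b=Δ3−h3·(2M3+M4)/6=4370/2379
seg 4: a=3, c=M4/2=-1075/793, d=(M5−M4)/(6·1)=1075/2379, b=Δ4−h4·(2M4+M5)/6=-229/2379
t_q=13/4 → seg 1, τ=9/4; S=1+-5947/2379·τ+595/793·τ²+-67/7137·τ³=-47351/50752

  seg 0: a=4 b=-7732/2379 c=0 d=595/2379
  seg 1: a=1 b=-5947/2379 c=595/793 d=-67/7137
  seg 2: a=0 b=320/183 c=528/793 d=-986/2379
  seg 3: a=2 b=4370/2379 c=-458/793 d=-617/2379
  seg 4: a=3 b=-229/2379 c=-1075/793 d=1075/2379
S(13/4) = -47351/50752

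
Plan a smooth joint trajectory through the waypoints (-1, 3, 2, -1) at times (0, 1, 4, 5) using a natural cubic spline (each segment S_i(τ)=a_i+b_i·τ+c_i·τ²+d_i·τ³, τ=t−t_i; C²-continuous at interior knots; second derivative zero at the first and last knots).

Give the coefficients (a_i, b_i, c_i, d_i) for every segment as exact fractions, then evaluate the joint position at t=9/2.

  seg 0: a=-1 b=148/33 c=0 d=-16/33
  seg 1: a=3 b=100/33 c=-16/11 d=1/9
  seg 2: a=2 b=-89/33 c=-5/11 d=5/33
S(9/2) = 49/88

Δ: Δ0=4, Δ1=-1/3, Δ2=-3
row 1: diag=8, rhs=-26; c'=3/8, d'=-13/4
row 2: denom=8−3·3/8=55/8; d'=(-16−3·-13/4)/(55/8)=-10/11
back: M2=-10/11
back: M1=-13/4−3/8·-10/11=-32/11
M: M0=0, M1=-32/11, M2=-10/11, M3=0
seg 0: a=-1, c=M0/2=0, d=(M1−M0)/(6·1)=-16/33, b=Δ0−h0·(2M0+M1)/6=148/33
seg 1: a=3, c=M1/2=-16/11, d=(M2−M1)/(6·3)=1/9, b=Δ1−h1·(2M1+M2)/6=100/33
seg 2: a=2, c=M2/2=-5/11, d=(M3−M2)/(6·1)=5/33, b=Δ2−h2·(2M2+M3)/6=-89/33
t_q=9/2 → seg 2, τ=1/2; S=2+-89/33·τ+-5/11·τ²+5/33·τ³=49/88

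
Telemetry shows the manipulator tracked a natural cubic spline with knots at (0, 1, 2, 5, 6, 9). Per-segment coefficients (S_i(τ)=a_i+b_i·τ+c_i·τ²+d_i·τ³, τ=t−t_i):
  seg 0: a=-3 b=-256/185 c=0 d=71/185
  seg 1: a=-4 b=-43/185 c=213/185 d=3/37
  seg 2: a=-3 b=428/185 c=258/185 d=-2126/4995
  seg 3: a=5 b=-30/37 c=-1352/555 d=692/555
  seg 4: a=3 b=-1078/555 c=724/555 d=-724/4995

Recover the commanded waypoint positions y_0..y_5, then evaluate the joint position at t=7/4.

y_0 = S_0(0) = a_0 = -3
y_1 = S_1(0) = a_1 = -4
y_2 = S_2(0) = a_2 = -3
y_3 = S_3(0) = a_3 = 5
y_4 = S_4(0) = a_4 = 3
y_5 = S_4(3) = 5
t_q=7/4 is in segment 1 (τ=3/4); S_1(τ)=-41351/11840

y_0=-3 y_1=-4 y_2=-3 y_3=5 y_4=3 y_5=5
S(7/4) = -41351/11840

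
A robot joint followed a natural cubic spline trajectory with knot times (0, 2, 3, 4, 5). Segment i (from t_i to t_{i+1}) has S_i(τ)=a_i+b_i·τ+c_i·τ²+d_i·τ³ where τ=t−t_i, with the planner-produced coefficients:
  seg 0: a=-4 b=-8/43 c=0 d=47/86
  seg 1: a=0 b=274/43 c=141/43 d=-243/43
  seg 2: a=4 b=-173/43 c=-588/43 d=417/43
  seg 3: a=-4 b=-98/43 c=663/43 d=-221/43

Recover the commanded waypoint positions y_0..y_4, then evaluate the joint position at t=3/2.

y_0=-4 y_1=0 y_2=4 y_3=-4 y_4=4
S(3/2) = -1675/688

y_0 = S_0(0) = a_0 = -4
y_1 = S_1(0) = a_1 = 0
y_2 = S_2(0) = a_2 = 4
y_3 = S_3(0) = a_3 = -4
y_4 = S_3(1) = 4
t_q=3/2 is in segment 0 (τ=3/2); S_0(τ)=-1675/688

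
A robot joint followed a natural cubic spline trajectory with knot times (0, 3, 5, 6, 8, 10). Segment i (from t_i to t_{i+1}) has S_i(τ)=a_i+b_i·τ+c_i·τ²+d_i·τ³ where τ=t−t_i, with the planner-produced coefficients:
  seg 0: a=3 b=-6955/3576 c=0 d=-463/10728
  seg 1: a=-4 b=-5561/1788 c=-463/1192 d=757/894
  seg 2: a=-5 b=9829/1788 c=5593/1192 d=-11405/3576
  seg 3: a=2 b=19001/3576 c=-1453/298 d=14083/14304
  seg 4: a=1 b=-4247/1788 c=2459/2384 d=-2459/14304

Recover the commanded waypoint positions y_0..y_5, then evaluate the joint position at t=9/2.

y_0 = S_0(0) = a_0 = 3
y_1 = S_1(0) = a_1 = -4
y_2 = S_2(0) = a_2 = -5
y_3 = S_3(0) = a_3 = 2
y_4 = S_4(0) = a_4 = 1
y_5 = S_4(2) = -1
t_q=9/2 is in segment 1 (τ=3/2); S_1(τ)=-31857/4768

y_0=3 y_1=-4 y_2=-5 y_3=2 y_4=1 y_5=-1
S(9/2) = -31857/4768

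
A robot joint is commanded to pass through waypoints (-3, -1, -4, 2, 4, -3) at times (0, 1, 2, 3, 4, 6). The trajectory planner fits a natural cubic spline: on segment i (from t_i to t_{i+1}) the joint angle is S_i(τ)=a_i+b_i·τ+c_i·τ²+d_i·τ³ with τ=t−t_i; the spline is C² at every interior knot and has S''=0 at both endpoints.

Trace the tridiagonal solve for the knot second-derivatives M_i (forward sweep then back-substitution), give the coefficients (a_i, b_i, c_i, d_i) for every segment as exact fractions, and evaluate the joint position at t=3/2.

  seg 0: a=-3 b=865/214 c=0 d=-437/214
  seg 1: a=-1 b=-223/107 c=-1311/214 d=1115/214
  seg 2: a=-4 b=277/214 c=1017/107 d=-1027/214
  seg 3: a=2 b=632/107 c=-1047/214 d=211/214
  seg 4: a=4 b=-197/214 c=-207/107 d=69/214
S(3/2) = -5003/1712

Δ: Δ0=2, Δ1=-3, Δ2=6, Δ3=2, Δ4=-7/2
row 1: diag=4, rhs=-30; c'=1/4, d'=-15/2
row 2: denom=4−1·1/4=15/4; d'=(54−1·-15/2)/(15/4)=82/5
row 3: denom=4−1·4/15=56/15; d'=(-24−1·82/5)/(56/15)=-303/28
row 4: denom=6−1·15/56=321/56; d'=(-33−1·-303/28)/(321/56)=-414/107
back: M4=-414/107
back: M3=-303/28−15/56·-414/107=-1047/107
back: M2=82/5−4/15·-1047/107=2034/107
back: M1=-15/2−1/4·2034/107=-1311/107
M: M0=0, M1=-1311/107, M2=2034/107, M3=-1047/107, M4=-414/107, M5=0
seg 0: a=-3, c=M0/2=0, d=(M1−M0)/(6·1)=-437/214, b=Δ0−h0·(2M0+M1)/6=865/214
seg 1: a=-1, c=M1/2=-1311/214, d=(M2−M1)/(6·1)=1115/214, b=Δ1−h1·(2M1+M2)/6=-223/107
seg 2: a=-4, c=M2/2=1017/107, d=(M3−M2)/(6·1)=-1027/214, b=Δ2−h2·(2M2+M3)/6=277/214
seg 3: a=2, c=M3/2=-1047/214, d=(M4−M3)/(6·1)=211/214, b=Δ3−h3·(2M3+M4)/6=632/107
seg 4: a=4, c=M4/2=-207/107, d=(M5−M4)/(6·2)=69/214, b=Δ4−h4·(2M4+M5)/6=-197/214
t_q=3/2 → seg 1, τ=1/2; S=-1+-223/107·τ+-1311/214·τ²+1115/214·τ³=-5003/1712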